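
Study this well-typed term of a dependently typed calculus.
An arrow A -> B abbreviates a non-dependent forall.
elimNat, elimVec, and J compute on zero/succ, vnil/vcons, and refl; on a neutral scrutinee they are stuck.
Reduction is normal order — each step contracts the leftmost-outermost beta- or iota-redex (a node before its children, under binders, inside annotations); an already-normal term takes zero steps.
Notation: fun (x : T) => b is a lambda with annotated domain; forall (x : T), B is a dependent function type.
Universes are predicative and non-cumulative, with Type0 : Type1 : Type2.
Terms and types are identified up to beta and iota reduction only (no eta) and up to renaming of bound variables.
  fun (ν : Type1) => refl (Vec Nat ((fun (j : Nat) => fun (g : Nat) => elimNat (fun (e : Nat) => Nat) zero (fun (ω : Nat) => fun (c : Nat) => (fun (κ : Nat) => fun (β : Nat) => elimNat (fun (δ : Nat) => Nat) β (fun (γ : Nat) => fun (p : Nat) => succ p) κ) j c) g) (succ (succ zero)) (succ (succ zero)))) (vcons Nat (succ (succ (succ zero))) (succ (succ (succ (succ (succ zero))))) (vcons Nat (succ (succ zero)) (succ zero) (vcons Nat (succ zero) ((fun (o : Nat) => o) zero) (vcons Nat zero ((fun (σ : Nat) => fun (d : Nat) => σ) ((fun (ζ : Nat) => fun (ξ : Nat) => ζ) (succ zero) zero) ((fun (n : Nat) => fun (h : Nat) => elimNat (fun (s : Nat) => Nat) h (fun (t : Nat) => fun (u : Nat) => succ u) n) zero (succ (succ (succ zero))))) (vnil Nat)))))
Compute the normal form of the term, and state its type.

resulting normal form:
  fun (ν : Type1) => refl (Vec Nat (succ (succ (succ (succ zero))))) (vcons Nat (succ (succ (succ zero))) (succ (succ (succ (succ (succ zero))))) (vcons Nat (succ (succ zero)) (succ zero) (vcons Nat (succ zero) zero (vcons Nat zero (succ zero) (vnil Nat)))))
type:
  Type1 -> Eq (Vec Nat (succ (succ (succ (succ zero))))) (vcons Nat (succ (succ (succ zero))) (succ (succ (succ (succ (succ zero))))) (vcons Nat (succ (succ zero)) (succ zero) (vcons Nat (succ zero) zero (vcons Nat zero (succ zero) (vnil Nat))))) (vcons Nat (succ (succ (succ zero))) (succ (succ (succ (succ (succ zero))))) (vcons Nat (succ (succ zero)) (succ zero) (vcons Nat (succ zero) zero (vcons Nat zero (succ zero) (vnil Nat)))))


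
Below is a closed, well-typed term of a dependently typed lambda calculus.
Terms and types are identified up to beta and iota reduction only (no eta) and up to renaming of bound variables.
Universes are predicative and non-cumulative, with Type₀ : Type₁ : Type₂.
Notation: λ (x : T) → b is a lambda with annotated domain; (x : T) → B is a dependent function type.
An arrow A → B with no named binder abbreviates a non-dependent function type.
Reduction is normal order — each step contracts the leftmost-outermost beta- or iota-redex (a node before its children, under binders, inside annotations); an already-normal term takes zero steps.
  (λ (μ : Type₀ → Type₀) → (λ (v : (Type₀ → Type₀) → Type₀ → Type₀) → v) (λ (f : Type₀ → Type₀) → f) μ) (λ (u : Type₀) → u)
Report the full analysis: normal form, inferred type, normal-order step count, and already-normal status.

normal form:
  λ (μ : Type₀) → μ
type:
  Type₀ → Type₀
steps to reach normal form (normal order): 3
already normal: no
first redex: a beta-redex


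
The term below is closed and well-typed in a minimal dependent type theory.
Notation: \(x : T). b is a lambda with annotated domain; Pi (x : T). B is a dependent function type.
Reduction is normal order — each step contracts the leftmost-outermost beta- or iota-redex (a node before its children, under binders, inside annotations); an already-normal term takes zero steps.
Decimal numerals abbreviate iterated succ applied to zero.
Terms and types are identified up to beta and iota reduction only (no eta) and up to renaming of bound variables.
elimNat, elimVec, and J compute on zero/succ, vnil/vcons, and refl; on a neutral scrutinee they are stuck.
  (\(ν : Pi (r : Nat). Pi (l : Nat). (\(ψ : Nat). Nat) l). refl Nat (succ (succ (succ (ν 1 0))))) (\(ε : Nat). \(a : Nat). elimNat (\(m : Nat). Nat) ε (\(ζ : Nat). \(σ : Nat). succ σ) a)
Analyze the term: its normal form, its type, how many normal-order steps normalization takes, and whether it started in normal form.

resulting normal form:
  refl Nat 4
inferred type:
  Eq Nat 4 4
steps to reach normal form (normal order): 4
term was already normal: no
first redex: a beta-redex


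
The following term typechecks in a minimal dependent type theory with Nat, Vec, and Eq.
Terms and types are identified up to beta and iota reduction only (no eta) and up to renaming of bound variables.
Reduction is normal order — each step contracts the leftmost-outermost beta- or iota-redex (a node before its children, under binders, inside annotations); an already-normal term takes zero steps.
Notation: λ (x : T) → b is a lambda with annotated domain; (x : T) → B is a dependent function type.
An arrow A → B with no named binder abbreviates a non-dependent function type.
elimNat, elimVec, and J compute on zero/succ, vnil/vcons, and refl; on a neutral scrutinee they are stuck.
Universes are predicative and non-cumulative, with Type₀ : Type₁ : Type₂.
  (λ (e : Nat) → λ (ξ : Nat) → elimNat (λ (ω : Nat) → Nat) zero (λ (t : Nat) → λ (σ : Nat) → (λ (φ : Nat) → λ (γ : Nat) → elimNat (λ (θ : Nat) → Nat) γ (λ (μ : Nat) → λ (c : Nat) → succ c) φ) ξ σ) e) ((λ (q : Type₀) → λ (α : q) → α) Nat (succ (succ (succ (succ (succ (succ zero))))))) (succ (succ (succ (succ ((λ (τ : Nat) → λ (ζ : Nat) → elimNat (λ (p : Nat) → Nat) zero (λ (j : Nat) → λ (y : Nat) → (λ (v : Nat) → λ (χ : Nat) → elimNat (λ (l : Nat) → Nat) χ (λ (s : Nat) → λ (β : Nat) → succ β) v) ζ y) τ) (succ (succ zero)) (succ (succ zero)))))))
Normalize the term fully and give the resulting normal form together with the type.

resulting normal form:
  succ (succ (succ (succ (succ (succ (succ (succ (succ (succ (succ (succ (succ (succ (succ (succ (succ (succ (succ (succ (succ (succ (succ (succ (succ (succ (succ (succ (succ (succ (succ (succ (succ (succ (succ (succ (succ (succ (succ (succ (succ (succ (succ (succ (succ (succ (succ (succ zero)))))))))))))))))))))))))))))))))))))))))))))))
type:
  Nat
observation: reduction starts at a beta-redex, and 77 normal-order steps reach the normal form.


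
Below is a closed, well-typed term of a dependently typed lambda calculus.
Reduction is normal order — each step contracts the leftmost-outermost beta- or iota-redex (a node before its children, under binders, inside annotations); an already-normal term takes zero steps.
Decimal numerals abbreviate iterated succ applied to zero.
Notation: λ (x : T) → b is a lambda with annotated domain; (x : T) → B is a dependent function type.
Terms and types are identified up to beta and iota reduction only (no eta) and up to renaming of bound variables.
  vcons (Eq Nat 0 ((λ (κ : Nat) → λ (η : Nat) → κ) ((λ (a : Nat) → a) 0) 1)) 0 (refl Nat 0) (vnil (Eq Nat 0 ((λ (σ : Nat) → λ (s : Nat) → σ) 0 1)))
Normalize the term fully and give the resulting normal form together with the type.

resulting normal form:
  vcons (Eq Nat 0 0) 0 (refl Nat 0) (vnil (Eq Nat 0 0))
the term's type:
  Vec (Eq Nat 0 0) 1


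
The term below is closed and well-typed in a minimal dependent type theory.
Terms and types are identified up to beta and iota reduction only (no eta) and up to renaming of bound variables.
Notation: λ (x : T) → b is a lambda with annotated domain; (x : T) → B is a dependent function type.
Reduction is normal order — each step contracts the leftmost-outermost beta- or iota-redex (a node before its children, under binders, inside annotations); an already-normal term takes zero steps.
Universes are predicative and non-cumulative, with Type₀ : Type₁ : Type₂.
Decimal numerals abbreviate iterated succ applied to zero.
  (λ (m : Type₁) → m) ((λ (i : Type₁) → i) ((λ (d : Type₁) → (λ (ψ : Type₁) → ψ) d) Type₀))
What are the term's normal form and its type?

normal form:
  Type₀
inferred type:
  Type₁


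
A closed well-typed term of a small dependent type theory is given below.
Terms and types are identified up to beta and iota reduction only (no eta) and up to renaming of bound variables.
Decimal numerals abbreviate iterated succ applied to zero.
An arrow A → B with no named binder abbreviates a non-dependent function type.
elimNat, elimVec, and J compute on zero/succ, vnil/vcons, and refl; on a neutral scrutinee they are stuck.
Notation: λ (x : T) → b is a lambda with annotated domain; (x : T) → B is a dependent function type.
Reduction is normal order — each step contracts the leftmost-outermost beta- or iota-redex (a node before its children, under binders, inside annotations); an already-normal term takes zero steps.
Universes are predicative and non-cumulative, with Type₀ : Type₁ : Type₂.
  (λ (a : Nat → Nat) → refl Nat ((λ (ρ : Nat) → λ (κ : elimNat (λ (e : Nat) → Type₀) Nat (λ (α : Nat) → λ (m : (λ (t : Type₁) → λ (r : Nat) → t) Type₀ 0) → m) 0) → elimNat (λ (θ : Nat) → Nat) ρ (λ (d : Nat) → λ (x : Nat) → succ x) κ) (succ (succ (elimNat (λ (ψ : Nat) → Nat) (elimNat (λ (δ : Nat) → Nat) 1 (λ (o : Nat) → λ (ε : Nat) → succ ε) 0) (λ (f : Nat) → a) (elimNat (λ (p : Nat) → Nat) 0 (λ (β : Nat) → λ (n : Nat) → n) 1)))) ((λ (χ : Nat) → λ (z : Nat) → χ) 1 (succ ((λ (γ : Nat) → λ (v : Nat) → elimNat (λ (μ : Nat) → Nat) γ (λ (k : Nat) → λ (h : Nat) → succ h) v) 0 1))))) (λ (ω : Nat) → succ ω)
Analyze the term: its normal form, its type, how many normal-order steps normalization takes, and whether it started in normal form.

resulting normal form:
  refl Nat 4
type:
  Eq Nat 4 4
normal-order step count: 15
already normal: no
first redex: a beta-redex


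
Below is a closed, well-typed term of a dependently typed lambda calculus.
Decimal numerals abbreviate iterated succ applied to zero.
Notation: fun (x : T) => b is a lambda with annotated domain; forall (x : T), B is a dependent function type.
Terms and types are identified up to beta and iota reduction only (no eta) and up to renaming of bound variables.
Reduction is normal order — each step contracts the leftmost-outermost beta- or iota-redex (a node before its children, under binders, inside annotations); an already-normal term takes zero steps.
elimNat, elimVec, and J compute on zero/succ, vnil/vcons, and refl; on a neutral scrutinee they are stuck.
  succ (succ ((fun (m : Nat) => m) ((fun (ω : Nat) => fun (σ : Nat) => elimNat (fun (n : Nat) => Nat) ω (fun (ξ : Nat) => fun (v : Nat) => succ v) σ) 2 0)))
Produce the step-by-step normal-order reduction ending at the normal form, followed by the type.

reduction (normal order):
  succ (succ ((fun (m : Nat) => m) ((fun (ω : Nat) => fun (σ : Nat) => elimNat (fun (n : Nat) => Nat) ω (fun (ξ : Nat) => fun (v : Nat) => succ v) σ) 2 0)))
  ~> succ (succ ((fun (m : Nat) => fun (ω : Nat) => elimNat (fun (σ : Nat) => Nat) m (fun (n : Nat) => fun (ξ : Nat) => succ ξ) ω) 2 0))
  ~> succ (succ ((fun (m : Nat) => elimNat (fun (ω : Nat) => Nat) 2 (fun (σ : Nat) => fun (n : Nat) => succ n) m) 0))
  ~> succ (succ (elimNat (fun (m : Nat) => Nat) 2 (fun (ω : Nat) => fun (σ : Nat) => succ σ) 0))
  ~> 4
the term's type:
  Nat


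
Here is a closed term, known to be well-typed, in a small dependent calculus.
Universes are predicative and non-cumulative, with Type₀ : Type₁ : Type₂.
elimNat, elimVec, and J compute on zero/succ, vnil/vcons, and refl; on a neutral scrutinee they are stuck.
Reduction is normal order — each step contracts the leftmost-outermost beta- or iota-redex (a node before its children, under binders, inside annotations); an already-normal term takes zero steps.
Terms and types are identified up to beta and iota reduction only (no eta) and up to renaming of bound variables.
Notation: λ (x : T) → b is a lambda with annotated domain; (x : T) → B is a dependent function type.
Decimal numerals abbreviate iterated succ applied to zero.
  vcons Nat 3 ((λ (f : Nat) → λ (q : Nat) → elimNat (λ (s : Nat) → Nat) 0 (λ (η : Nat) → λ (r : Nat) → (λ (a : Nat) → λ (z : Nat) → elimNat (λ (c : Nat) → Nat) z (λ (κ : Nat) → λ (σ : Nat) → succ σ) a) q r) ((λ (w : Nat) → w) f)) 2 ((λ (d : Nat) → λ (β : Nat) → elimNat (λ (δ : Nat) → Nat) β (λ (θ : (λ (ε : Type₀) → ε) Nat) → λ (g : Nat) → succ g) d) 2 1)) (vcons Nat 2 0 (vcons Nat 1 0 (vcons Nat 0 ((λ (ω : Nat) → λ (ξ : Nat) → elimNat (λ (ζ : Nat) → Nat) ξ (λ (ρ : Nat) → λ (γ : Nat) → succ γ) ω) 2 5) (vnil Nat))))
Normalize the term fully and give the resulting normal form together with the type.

reduced normal form:
  vcons Nat 3 6 (vcons Nat 2 0 (vcons Nat 1 0 (vcons Nat 0 7 (vnil Nat))))
type:
  Vec Nat 4


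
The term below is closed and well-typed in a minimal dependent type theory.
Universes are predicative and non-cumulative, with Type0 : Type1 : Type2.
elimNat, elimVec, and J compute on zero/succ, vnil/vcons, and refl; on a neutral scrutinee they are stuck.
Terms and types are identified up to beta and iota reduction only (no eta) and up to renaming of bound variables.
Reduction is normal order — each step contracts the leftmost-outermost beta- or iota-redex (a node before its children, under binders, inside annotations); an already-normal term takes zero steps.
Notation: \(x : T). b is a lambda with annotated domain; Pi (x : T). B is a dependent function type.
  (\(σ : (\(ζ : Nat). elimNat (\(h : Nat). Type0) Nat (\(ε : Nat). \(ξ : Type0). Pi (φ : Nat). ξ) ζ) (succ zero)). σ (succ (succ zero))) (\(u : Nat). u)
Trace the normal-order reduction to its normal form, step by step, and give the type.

normal-order reduction sequence:
  (\(σ : (\(ζ : Nat). elimNat (\(h : Nat). Type0) Nat (\(ε : Nat). \(ξ : Type0). Pi (φ : Nat). ξ) ζ) (succ zero)). σ (succ (succ zero))) (\(u : Nat). u)
  ~> (\(σ : Nat). σ) (succ (succ zero))
  ~> succ (succ zero)
inferred type:
  Nat


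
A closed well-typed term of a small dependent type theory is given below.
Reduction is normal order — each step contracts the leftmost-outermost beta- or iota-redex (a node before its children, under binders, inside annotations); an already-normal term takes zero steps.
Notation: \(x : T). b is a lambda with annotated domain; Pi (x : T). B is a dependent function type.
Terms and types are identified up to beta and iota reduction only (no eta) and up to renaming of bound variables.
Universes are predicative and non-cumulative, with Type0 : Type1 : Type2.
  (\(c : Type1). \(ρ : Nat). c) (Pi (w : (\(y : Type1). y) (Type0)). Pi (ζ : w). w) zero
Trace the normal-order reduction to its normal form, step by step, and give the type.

reduction (normal order):
  (\(c : Type1). \(ρ : Nat). c) (Pi (w : (\(y : Type1). y) (Type0)). Pi (ζ : w). w) zero
  ~> (\(c : Nat). Pi (ρ : (\(w : Type1). w) (Type0)). Pi (y : ρ). ρ) zero
  ~> Pi (c : (\(ρ : Type1). ρ) (Type0)). Pi (w : c). c
  ~> Pi (c : Type0). Pi (ρ : c). c
the term's type:
  Type1


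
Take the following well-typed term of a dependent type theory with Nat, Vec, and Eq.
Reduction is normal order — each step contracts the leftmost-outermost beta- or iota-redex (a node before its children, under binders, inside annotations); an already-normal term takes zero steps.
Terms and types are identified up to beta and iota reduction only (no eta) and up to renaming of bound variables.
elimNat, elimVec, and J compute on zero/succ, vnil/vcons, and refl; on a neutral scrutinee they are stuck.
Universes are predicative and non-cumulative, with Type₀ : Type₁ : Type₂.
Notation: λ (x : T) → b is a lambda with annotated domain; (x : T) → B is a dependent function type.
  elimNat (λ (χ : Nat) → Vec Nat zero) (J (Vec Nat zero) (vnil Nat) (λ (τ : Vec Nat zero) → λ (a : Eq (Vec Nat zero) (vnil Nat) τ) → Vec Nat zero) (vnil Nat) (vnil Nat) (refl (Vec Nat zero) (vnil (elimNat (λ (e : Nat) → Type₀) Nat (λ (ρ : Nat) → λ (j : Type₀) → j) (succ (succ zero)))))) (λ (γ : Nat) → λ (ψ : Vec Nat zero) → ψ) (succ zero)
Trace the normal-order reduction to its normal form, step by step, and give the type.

normal-order reduction:
  elimNat (λ (χ : Nat) → Vec Nat zero) (J (Vec Nat zero) (vnil Nat) (λ (τ : Vec Nat zero) → λ (a : Eq (Vec Nat zero) (vnil Nat) τ) → Vec Nat zero) (vnil Nat) (vnil Nat) (refl (Vec Nat zero) (vnil (elimNat (λ (e : Nat) → Type₀) Nat (λ (ρ : Nat) → λ (j : Type₀) → j) (succ (succ zero)))))) (λ (γ : Nat) → λ (ψ : Vec Nat zero) → ψ) (succ zero)
  ~> (λ (χ : Nat) → λ (τ : Vec Nat zero) → τ) zero (elimNat (λ (a : Nat) → Vec Nat zero) (J (Vec Nat zero) (vnil Nat) (λ (e : Vec Nat zero) → λ (ρ : Eq (Vec Nat zero) (vnil Nat) e) → Vec Nat zero) (vnil Nat) (vnil Nat) (refl (Vec Nat zero) (vnil (elimNat (λ (j : Nat) → Type₀) Nat (λ (γ : Nat) → λ (ψ : Type₀) → ψ) (succ (succ zero)))))) (λ (o : Nat) → λ (κ : Vec Nat zero) → κ) zero)
  ~> (λ (χ : Vec Nat zero) → χ) (elimNat (λ (τ : Nat) → Vec Nat zero) (J (Vec Nat zero) (vnil Nat) (λ (a : Vec Nat zero) → λ (e : Eq (Vec Nat zero) (vnil Nat) a) → Vec Nat zero) (vnil Nat) (vnil Nat) (refl (Vec Nat zero) (vnil (elimNat (λ (ρ : Nat) → Type₀) Nat (λ (j : Nat) → λ (γ : Type₀) → γ) (succ (succ zero)))))) (λ (ψ : Nat) → λ (o : Vec Nat zero) → o) zero)
  ~> elimNat (λ (χ : Nat) → Vec Nat zero) (J (Vec Nat zero) (vnil Nat) (λ (τ : Vec Nat zero) → λ (a : Eq (Vec Nat zero) (vnil Nat) τ) → Vec Nat zero) (vnil Nat) (vnil Nat) (refl (Vec Nat zero) (vnil (elimNat (λ (e : Nat) → Type₀) Nat (λ (ρ : Nat) → λ (j : Type₀) → j) (succ (succ zero)))))) (λ (γ : Nat) → λ (ψ : Vec Nat zero) → ψ) zero
  ~> J (Vec Nat zero) (vnil Nat) (λ (χ : Vec Nat zero) → λ (τ : Eq (Vec Nat zero) (vnil Nat) χ) → Vec Nat zero) (vnil Nat) (vnil Nat) (refl (Vec Nat zero) (vnil (elimNat (λ (a : Nat) → Type₀) Nat (λ (e : Nat) → λ (ρ : Type₀) → ρ) (succ (succ zero)))))
  ~> vnil Nat
the term's type:
  Vec Nat zero


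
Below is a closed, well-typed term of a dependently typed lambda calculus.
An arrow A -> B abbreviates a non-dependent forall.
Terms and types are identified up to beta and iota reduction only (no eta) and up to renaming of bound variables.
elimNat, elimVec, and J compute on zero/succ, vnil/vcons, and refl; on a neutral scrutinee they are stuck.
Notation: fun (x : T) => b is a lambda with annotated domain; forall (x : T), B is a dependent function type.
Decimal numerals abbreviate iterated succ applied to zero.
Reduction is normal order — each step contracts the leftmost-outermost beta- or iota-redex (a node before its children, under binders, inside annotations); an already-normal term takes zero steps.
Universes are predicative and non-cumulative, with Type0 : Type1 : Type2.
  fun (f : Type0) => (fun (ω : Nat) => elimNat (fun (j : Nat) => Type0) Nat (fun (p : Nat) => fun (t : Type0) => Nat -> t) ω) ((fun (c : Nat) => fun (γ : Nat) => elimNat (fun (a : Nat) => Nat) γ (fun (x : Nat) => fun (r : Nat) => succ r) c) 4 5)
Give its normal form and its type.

reduced normal form:
  fun (f : Type0) => Nat -> Nat -> Nat -> Nat -> Nat -> Nat -> Nat -> Nat -> Nat -> Nat
the term's type:
  Type0 -> Type0


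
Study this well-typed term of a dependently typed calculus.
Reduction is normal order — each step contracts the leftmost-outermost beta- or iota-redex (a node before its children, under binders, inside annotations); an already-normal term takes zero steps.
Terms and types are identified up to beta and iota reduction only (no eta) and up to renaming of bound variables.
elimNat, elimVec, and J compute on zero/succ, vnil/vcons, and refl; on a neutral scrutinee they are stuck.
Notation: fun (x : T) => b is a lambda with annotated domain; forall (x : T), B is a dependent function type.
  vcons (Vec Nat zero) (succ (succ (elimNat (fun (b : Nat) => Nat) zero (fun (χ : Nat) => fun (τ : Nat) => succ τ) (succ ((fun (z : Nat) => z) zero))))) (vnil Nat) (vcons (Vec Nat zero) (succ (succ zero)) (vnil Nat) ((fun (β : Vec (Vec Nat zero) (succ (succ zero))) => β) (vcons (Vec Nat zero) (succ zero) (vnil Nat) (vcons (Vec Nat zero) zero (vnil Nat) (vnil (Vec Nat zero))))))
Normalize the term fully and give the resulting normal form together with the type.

reduced normal form:
  vcons (Vec Nat zero) (succ (succ (succ zero))) (vnil Nat) (vcons (Vec Nat zero) (succ (succ zero)) (vnil Nat) (vcons (Vec Nat zero) (succ zero) (vnil Nat) (vcons (Vec Nat zero) zero (vnil Nat) (vnil (Vec Nat zero)))))
inferred type:
  Vec (Vec Nat zero) (succ (succ (succ (succ zero))))
observation: contracting an elimNat iota-redex first, the term normalizes in 6 steps.


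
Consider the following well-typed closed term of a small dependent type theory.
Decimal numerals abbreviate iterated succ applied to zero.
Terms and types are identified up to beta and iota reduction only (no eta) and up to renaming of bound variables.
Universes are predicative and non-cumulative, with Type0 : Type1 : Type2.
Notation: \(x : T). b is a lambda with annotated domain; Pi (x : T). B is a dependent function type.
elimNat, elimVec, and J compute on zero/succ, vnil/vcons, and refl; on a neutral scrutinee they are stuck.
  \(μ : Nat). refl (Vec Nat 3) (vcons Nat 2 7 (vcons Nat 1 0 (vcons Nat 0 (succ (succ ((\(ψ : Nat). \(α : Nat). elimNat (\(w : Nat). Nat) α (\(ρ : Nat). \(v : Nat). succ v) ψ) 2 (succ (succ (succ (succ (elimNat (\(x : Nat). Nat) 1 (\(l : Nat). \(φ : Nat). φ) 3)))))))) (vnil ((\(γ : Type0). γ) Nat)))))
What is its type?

inferred type:
  Pi (μ : Nat). Eq (Vec Nat 3) (vcons Nat 2 7 (vcons Nat 1 0 (vcons Nat 0 9 (vnil Nat)))) (vcons Nat 2 7 (vcons Nat 1 0 (vcons Nat 0 9 (vnil Nat))))


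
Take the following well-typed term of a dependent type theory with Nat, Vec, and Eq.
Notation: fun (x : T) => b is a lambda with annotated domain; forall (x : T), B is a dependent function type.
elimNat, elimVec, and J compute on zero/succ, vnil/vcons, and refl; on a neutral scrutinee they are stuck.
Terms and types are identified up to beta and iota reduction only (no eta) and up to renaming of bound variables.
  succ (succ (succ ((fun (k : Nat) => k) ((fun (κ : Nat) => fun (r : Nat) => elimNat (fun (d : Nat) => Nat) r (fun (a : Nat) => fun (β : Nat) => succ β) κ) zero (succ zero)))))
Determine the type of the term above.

inferred type:
  Nat


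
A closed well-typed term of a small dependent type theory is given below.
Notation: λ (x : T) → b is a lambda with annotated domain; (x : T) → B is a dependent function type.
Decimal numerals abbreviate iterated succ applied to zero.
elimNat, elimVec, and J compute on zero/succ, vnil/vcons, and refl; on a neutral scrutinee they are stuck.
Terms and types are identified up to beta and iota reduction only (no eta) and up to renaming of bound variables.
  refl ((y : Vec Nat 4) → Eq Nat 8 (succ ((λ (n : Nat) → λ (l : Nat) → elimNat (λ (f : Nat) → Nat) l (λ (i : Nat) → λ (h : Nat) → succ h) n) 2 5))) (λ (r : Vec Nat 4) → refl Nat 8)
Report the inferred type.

the term's type:
  Eq ((y : Vec Nat 4) → Eq Nat 8 8) (λ (n : Vec Nat 4) → refl Nat 8) (λ (l : Vec Nat 4) → refl Nat 8)


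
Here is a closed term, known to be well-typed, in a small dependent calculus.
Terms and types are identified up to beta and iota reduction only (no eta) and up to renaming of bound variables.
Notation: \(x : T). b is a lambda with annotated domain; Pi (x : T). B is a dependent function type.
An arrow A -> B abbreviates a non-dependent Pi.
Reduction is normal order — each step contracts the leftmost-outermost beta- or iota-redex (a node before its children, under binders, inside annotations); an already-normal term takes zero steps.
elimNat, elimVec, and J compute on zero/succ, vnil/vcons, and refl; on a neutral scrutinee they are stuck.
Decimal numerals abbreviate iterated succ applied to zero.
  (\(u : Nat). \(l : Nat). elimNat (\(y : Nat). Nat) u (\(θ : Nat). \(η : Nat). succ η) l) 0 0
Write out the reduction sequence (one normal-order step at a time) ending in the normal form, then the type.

normal-order reduction:
  (\(u : Nat). \(l : Nat). elimNat (\(y : Nat). Nat) u (\(θ : Nat). \(η : Nat). succ η) l) 0 0
  ~> (\(u : Nat). elimNat (\(l : Nat). Nat) 0 (\(y : Nat). \(θ : Nat). succ θ) u) 0
  ~> elimNat (\(u : Nat). Nat) 0 (\(l : Nat). \(y : Nat). succ y) 0
  ~> 0
inferred type:
  Nat


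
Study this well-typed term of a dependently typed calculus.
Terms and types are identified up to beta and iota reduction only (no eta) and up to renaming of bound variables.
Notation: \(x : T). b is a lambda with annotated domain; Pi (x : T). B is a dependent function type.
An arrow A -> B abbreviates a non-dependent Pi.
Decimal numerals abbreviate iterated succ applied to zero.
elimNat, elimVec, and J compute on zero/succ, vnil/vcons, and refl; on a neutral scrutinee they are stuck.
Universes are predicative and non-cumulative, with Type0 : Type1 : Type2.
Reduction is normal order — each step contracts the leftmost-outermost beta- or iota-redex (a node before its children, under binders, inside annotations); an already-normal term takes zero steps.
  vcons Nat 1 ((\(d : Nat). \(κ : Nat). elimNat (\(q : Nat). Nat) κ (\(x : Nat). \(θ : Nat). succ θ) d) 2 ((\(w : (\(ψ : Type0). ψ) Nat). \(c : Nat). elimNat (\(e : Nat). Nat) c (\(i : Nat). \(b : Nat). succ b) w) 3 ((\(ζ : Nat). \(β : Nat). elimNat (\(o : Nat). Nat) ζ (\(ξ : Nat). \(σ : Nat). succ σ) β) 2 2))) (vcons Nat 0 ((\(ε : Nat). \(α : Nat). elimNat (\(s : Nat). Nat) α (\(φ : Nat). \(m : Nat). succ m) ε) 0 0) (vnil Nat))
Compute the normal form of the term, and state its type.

normal form:
  vcons Nat 1 9 (vcons Nat 0 0 (vnil Nat))
inferred type:
  Vec Nat 2


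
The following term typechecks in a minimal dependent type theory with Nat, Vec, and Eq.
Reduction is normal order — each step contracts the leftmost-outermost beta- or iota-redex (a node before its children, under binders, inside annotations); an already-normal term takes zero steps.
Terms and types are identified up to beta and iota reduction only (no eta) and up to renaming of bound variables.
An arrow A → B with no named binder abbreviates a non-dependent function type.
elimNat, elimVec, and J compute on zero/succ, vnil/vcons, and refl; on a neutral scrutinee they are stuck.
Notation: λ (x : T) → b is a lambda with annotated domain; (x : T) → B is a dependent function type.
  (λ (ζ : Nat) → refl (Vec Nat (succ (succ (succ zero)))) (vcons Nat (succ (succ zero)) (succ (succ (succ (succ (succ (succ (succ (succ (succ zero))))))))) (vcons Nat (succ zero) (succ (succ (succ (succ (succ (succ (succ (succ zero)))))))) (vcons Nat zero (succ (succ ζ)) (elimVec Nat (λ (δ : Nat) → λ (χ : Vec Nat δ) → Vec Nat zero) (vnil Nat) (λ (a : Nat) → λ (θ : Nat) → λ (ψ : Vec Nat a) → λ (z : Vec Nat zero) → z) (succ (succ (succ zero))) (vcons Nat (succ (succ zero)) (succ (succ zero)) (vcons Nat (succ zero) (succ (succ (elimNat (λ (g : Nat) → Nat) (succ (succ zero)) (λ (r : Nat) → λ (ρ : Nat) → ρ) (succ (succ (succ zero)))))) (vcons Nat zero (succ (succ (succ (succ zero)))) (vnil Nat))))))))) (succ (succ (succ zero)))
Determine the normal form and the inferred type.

normal form:
  refl (Vec Nat (succ (succ (succ zero)))) (vcons Nat (succ (succ zero)) (succ (succ (succ (succ (succ (succ (succ (succ (succ zero))))))))) (vcons Nat (succ zero) (succ (succ (succ (succ (succ (succ (succ (succ zero)))))))) (vcons Nat zero (succ (succ (succ (succ (succ zero))))) (vnil Nat))))
type:
  Eq (Vec Nat (succ (succ (succ zero)))) (vcons Nat (succ (succ zero)) (succ (succ (succ (succ (succ (succ (succ (succ (succ zero))))))))) (vcons Nat (succ zero) (succ (succ (succ (succ (succ (succ (succ (succ zero)))))))) (vcons Nat zero (succ (succ (succ (succ (succ zero))))) (vnil Nat)))) (vcons Nat (succ (succ zero)) (succ (succ (succ (succ (succ (succ (succ (succ (succ zero))))))))) (vcons Nat (succ zero) (succ (succ (succ (succ (succ (succ (succ (succ zero)))))))) (vcons Nat zero (succ (succ (succ (succ (succ zero))))) (vnil Nat))))
observation: the first redex contracted is a beta-redex; the normal form is reached in 17 normal-order steps.


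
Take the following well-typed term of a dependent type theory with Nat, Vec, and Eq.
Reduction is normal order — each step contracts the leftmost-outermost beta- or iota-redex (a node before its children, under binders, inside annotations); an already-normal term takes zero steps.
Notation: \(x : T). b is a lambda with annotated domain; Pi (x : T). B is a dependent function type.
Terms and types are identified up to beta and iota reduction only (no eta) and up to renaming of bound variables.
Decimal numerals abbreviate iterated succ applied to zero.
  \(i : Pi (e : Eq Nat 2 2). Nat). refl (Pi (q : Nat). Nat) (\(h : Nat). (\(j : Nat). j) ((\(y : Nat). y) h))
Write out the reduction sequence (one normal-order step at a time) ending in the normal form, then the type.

normal-order reduction:
  \(i : Pi (e : Eq Nat 2 2). Nat). refl (Pi (q : Nat). Nat) (\(h : Nat). (\(j : Nat). j) ((\(y : Nat). y) h))
  ~> \(i : Pi (e : Eq Nat 2 2). Nat). refl (Pi (q : Nat). Nat) (\(h : Nat). (\(j : Nat). j) h)
  ~> \(i : Pi (e : Eq Nat 2 2). Nat). refl (Pi (q : Nat). Nat) (\(h : Nat). h)
inferred type:
  Pi (i : Pi (e : Eq Nat 2 2). Nat). Eq (Pi (q : Nat). Nat) (\(h : Nat). h) (\(j : Nat). j)


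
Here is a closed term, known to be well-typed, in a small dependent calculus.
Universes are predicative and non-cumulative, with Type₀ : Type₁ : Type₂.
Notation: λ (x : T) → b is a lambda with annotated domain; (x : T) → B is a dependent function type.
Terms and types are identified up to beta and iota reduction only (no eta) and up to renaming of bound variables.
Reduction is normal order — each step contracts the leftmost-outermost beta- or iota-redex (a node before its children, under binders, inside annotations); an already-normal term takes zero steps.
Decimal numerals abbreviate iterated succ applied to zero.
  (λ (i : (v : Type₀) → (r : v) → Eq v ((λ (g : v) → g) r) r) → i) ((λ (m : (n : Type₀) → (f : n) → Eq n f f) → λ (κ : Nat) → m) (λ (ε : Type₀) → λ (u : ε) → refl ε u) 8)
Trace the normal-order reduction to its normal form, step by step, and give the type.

normal-order reduction:
  (λ (i : (v : Type₀) → (r : v) → Eq v ((λ (g : v) → g) r) r) → i) ((λ (m : (n : Type₀) → (f : n) → Eq n f f) → λ (κ : Nat) → m) (λ (ε : Type₀) → λ (u : ε) → refl ε u) 8)
  ~> (λ (i : (v : Type₀) → (r : v) → Eq v r r) → λ (g : Nat) → i) (λ (m : Type₀) → λ (n : m) → refl m n) 8
  ~> (λ (i : Nat) → λ (v : Type₀) → λ (r : v) → refl v r) 8
  ~> λ (i : Type₀) → λ (v : i) → refl i v
type:
  (i : Type₀) → (v : i) → Eq i v v


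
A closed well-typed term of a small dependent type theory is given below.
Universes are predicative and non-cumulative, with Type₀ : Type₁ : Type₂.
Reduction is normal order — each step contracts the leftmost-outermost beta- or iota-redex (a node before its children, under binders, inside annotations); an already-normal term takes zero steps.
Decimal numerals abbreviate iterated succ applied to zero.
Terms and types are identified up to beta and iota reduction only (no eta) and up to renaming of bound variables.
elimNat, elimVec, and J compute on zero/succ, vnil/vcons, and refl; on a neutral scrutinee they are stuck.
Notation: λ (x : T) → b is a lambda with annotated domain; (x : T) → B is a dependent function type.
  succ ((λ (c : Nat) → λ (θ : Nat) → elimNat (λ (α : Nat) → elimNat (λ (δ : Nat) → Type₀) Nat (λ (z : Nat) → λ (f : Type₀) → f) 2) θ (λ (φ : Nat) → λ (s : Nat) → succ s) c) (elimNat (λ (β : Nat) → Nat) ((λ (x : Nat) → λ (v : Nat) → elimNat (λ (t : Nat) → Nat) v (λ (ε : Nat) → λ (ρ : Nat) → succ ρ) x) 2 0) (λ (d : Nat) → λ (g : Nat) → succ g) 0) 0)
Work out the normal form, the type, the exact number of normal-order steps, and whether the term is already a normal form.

reduced normal form:
  3
inferred type:
  Nat
reduction steps (normal order): 26
already normal: no
first redex: a beta-redex


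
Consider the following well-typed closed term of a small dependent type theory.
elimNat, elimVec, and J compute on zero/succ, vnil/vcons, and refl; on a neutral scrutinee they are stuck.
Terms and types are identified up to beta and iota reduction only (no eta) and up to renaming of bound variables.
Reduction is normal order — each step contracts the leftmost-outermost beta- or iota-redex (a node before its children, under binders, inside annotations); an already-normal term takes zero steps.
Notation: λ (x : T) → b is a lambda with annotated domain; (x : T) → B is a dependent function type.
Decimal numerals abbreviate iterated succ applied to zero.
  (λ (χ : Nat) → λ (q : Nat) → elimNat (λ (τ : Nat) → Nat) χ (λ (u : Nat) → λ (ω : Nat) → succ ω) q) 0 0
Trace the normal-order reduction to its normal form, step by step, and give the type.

reduction (normal order):
  (λ (χ : Nat) → λ (q : Nat) → elimNat (λ (τ : Nat) → Nat) χ (λ (u : Nat) → λ (ω : Nat) → succ ω) q) 0 0
  ~> (λ (χ : Nat) → elimNat (λ (q : Nat) → Nat) 0 (λ (τ : Nat) → λ (u : Nat) → succ u) χ) 0
  ~> elimNat (λ (χ : Nat) → Nat) 0 (λ (q : Nat) → λ (τ : Nat) → succ τ) 0
  ~> 0
inferred type:
  Nat


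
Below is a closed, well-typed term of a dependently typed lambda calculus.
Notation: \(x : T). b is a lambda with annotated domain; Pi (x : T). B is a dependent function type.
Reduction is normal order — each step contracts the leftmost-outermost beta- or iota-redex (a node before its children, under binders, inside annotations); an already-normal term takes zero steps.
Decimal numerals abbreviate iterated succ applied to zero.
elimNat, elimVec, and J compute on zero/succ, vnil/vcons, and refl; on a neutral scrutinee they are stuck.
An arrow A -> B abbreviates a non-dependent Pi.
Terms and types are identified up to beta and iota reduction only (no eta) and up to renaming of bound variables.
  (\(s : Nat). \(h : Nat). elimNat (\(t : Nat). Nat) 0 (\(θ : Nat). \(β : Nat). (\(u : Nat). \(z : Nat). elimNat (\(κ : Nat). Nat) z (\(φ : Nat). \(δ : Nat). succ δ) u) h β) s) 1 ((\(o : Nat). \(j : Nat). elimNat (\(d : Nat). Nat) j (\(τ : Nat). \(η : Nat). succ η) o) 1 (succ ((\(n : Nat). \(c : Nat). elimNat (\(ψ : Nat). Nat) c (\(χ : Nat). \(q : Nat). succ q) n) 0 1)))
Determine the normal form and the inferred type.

reduced normal form:
  3
the term's type:
  Nat
observation: reduction starts at a beta-redex, and 27 normal-order steps reach the normal form.


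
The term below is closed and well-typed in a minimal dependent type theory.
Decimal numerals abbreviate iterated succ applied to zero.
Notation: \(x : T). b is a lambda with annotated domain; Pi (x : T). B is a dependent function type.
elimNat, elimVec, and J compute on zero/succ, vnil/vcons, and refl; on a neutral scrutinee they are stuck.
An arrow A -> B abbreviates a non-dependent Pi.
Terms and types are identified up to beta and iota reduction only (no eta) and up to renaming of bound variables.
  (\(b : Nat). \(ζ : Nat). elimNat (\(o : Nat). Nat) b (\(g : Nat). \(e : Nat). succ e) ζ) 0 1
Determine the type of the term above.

inferred type:
  Nat


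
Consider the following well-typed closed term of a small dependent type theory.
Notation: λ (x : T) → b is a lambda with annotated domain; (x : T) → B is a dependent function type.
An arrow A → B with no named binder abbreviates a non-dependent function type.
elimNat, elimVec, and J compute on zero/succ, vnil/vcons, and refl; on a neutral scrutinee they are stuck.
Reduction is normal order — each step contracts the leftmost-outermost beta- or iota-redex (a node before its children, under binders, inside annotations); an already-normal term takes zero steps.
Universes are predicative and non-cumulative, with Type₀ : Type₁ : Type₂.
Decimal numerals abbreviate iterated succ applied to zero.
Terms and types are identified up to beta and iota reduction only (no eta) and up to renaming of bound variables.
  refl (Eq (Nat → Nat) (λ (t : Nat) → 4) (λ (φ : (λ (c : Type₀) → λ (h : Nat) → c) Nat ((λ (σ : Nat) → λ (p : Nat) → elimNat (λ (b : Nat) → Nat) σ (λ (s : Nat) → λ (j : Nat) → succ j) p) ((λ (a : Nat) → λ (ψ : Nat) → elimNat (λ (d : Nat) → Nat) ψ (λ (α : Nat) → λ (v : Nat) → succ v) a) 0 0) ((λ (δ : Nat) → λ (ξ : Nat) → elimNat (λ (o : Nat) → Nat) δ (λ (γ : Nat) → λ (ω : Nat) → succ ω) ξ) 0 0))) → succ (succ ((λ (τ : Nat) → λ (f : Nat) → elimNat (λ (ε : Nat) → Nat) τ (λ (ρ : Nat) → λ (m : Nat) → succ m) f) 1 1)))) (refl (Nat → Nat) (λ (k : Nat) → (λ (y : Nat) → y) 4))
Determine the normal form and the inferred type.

normal form:
  refl (Eq (Nat → Nat) (λ (t : Nat) → 4) (λ (φ : Nat) → 4)) (refl (Nat → Nat) (λ (c : Nat) → 4))
inferred type:
  Eq (Eq (Nat → Nat) (λ (t : Nat) → 4) (λ (φ : Nat) → 4)) (refl (Nat → Nat) (λ (c : Nat) → 4)) (refl (Nat → Nat) (λ (h : Nat) → 4))


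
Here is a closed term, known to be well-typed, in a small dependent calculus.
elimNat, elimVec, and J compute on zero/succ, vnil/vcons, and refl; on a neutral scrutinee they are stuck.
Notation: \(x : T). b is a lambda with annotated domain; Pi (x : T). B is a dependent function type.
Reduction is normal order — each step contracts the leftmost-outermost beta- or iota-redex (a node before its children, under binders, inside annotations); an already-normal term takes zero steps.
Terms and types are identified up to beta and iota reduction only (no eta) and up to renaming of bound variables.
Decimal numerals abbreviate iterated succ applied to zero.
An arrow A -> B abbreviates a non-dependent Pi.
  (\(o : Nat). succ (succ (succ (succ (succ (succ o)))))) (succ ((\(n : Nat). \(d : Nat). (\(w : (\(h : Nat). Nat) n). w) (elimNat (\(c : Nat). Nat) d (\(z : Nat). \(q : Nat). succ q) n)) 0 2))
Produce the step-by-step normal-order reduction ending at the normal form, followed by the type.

normal-order reduction:
  (\(o : Nat). succ (succ (succ (succ (succ (succ o)))))) (succ ((\(n : Nat). \(d : Nat). (\(w : (\(h : Nat). Nat) n). w) (elimNat (\(c : Nat). Nat) d (\(z : Nat). \(q : Nat). succ q) n)) 0 2))
  ~> succ (succ (succ (succ (succ (succ (succ ((\(o : Nat). \(n : Nat). (\(d : (\(w : Nat). Nat) o). d) (elimNat (\(h : Nat). Nat) n (\(c : Nat). \(z : Nat). succ z) o)) 0 2)))))))
  ~> succ (succ (succ (succ (succ (succ (succ ((\(o : Nat). (\(n : (\(d : Nat). Nat) 0). n) (elimNat (\(w : Nat). Nat) o (\(h : Nat). \(c : Nat). succ c) 0)) 2)))))))
  ~> succ (succ (succ (succ (succ (succ (succ ((\(o : (\(n : Nat). Nat) 0). o) (elimNat (\(d : Nat). Nat) 2 (\(w : Nat). \(h : Nat). succ h) 0))))))))
  ~> succ (succ (succ (succ (succ (succ (succ (elimNat (\(o : Nat). Nat) 2 (\(n : Nat). \(d : Nat). succ d) 0)))))))
  ~> 9
inferred type:
  Nat


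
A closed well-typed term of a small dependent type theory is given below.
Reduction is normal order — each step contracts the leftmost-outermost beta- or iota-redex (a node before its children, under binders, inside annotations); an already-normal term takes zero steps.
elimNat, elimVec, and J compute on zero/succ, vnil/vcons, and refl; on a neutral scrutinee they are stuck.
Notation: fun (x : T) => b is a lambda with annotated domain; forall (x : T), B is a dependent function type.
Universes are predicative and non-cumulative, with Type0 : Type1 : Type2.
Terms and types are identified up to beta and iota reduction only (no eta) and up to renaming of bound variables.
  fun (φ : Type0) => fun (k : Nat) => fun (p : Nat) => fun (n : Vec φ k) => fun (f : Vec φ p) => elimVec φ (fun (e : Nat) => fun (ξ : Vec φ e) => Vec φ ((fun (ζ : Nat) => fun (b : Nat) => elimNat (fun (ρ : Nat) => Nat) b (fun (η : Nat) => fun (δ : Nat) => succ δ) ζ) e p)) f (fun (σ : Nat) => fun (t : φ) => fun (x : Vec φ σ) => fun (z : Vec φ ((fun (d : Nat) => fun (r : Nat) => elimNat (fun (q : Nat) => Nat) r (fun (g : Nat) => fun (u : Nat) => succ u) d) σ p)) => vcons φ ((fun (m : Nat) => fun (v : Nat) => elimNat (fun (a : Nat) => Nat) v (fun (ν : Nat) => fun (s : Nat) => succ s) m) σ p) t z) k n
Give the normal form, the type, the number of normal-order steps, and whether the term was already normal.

reduced normal form:
  fun (φ : Type0) => fun (k : Nat) => fun (p : Nat) => fun (n : Vec φ k) => fun (f : Vec φ p) => elimVec φ (fun (e : Nat) => fun (ξ : Vec φ e) => Vec φ (elimNat (fun (ζ : Nat) => Nat) p (fun (b : Nat) => fun (ρ : Nat) => succ ρ) e)) f (fun (η : Nat) => fun (δ : φ) => fun (σ : Vec φ η) => fun (t : Vec φ (elimNat (fun (x : Nat) => Nat) p (fun (z : Nat) => fun (d : Nat) => succ d) η)) => vcons φ (elimNat (fun (r : Nat) => Nat) p (fun (q : Nat) => fun (g : Nat) => succ g) η) δ t) k n
the term's type:
  forall (φ : Type0), forall (k : Nat), forall (p : Nat), forall (n : Vec φ k), forall (f : Vec φ p), Vec φ (elimNat (fun (e : Nat) => Nat) p (fun (ξ : Nat) => fun (ζ : Nat) => succ ζ) k)
steps to reach normal form (normal order): 6
already normal: no
first redex: a beta-redex
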